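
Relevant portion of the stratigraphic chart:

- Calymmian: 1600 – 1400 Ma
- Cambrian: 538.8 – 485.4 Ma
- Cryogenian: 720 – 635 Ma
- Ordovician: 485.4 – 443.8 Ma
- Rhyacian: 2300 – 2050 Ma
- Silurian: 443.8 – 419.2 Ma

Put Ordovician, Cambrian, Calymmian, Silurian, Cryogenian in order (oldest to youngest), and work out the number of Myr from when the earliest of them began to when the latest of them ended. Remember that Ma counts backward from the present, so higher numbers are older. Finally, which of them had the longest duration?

From the excerpt: Ordovician 485.4–443.8; Cambrian 538.8–485.4; Calymmian 1600–1400; Silurian 443.8–419.2; Cryogenian 720–635 (Ma).
Larger Ma is earlier, so the oldest is Calymmian and the youngest is Silurian; oldest to youngest: Calymmian, Cryogenian, Cambrian, Ordovician, Silurian.
Oldest start 1600 minus youngest end 419.2 gives 1180.8 Myr overall.
Individual lengths (start − end): Ordovician 41.6; Cryogenian 85; Cambrian 53.4; Silurian 24.6; Calymmian 200. The largest is Calymmian at 200 Myr.

Calymmian, Cryogenian, Cambrian, Ordovician, Silurian; total span 1180.8 Myr; longest is Calymmian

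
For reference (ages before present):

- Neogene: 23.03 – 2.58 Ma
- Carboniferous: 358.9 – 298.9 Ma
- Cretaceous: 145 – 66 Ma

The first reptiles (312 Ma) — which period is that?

Carboniferous

312 Ma lies between 358.9 and 298.9 Ma, so it falls in the Carboniferous.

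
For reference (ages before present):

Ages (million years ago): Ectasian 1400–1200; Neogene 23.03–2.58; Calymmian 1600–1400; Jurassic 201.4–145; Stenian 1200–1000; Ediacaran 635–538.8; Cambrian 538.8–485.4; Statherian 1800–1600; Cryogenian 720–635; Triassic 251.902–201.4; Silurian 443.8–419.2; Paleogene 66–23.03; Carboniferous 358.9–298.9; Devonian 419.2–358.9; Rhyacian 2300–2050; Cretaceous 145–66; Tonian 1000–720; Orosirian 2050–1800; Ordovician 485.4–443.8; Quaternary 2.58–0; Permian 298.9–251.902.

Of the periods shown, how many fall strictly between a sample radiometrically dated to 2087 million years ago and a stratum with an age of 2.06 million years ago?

The older date is 2087 Ma and the younger is 2.06 Ma.
Periods with start < 2087 and end > 2.06 Ma: Orosirian (2050–1800), Statherian (1800–1600), Calymmian (1600–1400), Ectasian (1400–1200), Stenian (1200–1000), Tonian (1000–720), Cryogenian (720–635), Ediacaran (635–538.8), Cambrian (538.8–485.4), Ordovician (485.4–443.8), Silurian (443.8–419.2), Devonian (419.2–358.9), Carboniferous (358.9–298.9), Permian (298.9–251.902), Triassic (251.902–201.4), Jurassic (201.4–145), Cretaceous (145–66), Paleogene (66–23.03), Neogene (23.03–2.58).
That is 19 complete periods.

19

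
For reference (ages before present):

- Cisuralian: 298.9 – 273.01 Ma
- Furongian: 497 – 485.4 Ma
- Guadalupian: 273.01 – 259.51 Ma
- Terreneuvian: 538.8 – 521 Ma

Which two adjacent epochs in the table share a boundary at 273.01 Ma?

The Cisuralian ends at 273.01 Ma and the Guadalupian begins at 273.01 Ma, so they share that boundary.

Cisuralian and Guadalupian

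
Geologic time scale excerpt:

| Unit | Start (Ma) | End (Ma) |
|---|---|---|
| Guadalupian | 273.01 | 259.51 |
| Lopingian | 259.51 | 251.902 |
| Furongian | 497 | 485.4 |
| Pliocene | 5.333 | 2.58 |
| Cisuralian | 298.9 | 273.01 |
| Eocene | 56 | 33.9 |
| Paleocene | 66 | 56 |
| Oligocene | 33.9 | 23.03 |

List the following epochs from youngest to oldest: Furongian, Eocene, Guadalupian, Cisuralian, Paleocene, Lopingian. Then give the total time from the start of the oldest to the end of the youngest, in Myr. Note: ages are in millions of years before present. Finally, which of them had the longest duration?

Eocene, Paleocene, Lopingian, Guadalupian, Cisuralian, Furongian; total span 463.1 Myr; longest is Cisuralian

Start ages (Ma): Furongian 497, Cisuralian 298.9, Guadalupian 273.01, Lopingian 259.51, Paleocene 66, Eocene 56.
Ordered youngest to oldest: Eocene, Paleocene, Lopingian, Guadalupian, Cisuralian, Furongian.
Span = 497 − 33.9 = 463.1 Myr.
Durations: Cisuralian 25.89, Furongian 11.6, Lopingian 7.608, Paleocene 10, Guadalupian 13.5, Eocene 22.1 → longest is Cisuralian (25.89 Myr).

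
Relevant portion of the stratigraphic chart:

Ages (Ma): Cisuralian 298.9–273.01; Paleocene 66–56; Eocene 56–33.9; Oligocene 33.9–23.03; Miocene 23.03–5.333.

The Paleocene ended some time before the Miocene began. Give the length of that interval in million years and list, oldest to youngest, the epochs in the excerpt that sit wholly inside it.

End of Paleocene = 56 Ma; start of Miocene = 23.03 Ma.
Gap = 56 − 23.03 = 32.97 Myr.
Epochs wholly inside 56–23.03 Ma: Eocene (56–33.9), Oligocene (33.9–23.03).

32.97 million years; Eocene, Oligocene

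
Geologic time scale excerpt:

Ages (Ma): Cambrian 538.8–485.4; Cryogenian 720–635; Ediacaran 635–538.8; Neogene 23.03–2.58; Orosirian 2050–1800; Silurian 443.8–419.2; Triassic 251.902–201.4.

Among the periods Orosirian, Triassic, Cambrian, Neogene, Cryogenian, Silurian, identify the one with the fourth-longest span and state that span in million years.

Durations: Orosirian 250; Triassic 50.502; Cambrian 53.4; Neogene 20.45; Cryogenian 85; Silurian 24.6 Myr.
Sorted longest-first: Orosirian (250), Cryogenian (85), Cambrian (53.4), Triassic (50.502), Silurian (24.6), Neogene (20.45).
The fourth longest is Triassic at 50.502 Myr.

Triassic, 50.502 million years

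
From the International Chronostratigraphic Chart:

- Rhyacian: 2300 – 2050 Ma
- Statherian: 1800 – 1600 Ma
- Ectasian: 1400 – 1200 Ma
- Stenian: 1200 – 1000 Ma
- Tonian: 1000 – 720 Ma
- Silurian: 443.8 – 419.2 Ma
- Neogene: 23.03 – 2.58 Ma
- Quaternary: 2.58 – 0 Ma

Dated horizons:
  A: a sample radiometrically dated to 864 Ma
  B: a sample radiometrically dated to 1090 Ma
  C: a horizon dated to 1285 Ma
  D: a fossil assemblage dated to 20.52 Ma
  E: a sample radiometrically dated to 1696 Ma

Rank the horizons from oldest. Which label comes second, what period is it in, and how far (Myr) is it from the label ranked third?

Sorted oldest-first by Ma: E (1696), C (1285), B (1090), A (864), D (20.52).
The second oldest is C at 1285 Ma, which lies in 1400–1200 Ma: the Ectasian.
The third oldest is B at 1090 Ma; separation = |1285 − 1090| = 195 Myr.

C, in the Ectasian; 195 million years to B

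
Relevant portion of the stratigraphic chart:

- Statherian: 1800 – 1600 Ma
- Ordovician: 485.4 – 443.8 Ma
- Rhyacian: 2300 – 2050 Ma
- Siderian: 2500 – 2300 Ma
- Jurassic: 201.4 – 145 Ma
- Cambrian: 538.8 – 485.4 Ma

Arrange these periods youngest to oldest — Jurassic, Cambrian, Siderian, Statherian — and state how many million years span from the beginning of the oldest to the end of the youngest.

Start ages (Ma): Siderian 2500, Statherian 1800, Cambrian 538.8, Jurassic 201.4.
Ordered youngest to oldest: Jurassic, Cambrian, Statherian, Siderian.
Span = 2500 − 145 = 2355 Myr.

Jurassic, Cambrian, Statherian, Siderian; total span 2355 Myr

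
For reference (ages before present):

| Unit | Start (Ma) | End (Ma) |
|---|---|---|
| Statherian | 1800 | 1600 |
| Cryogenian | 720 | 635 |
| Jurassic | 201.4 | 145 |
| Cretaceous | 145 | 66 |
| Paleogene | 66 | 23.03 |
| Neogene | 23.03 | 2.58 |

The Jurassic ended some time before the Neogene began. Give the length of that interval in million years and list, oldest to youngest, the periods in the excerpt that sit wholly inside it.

End of Jurassic = 145 Ma; start of Neogene = 23.03 Ma.
Gap = 145 − 23.03 = 121.97 Myr.
Periods wholly inside 145–23.03 Ma: Cretaceous (145–66), Paleogene (66–23.03).

121.97 million years; Cretaceous, Paleogene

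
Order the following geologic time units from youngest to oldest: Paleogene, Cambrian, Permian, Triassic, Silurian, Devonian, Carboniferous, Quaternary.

Quaternary → Paleogene → Triassic → Permian → Carboniferous → Devonian → Silurian → Cambrian

Group by era (each group listed oldest first) — Paleozoic: Cambrian, Silurian, Devonian, Carboniferous, Permian; Mesozoic: Triassic; Cenozoic: Paleogene, Quaternary. The eras run Paleozoic → Mesozoic → Cenozoic. Concatenating the groups in that era order and then reversing gives youngest to oldest.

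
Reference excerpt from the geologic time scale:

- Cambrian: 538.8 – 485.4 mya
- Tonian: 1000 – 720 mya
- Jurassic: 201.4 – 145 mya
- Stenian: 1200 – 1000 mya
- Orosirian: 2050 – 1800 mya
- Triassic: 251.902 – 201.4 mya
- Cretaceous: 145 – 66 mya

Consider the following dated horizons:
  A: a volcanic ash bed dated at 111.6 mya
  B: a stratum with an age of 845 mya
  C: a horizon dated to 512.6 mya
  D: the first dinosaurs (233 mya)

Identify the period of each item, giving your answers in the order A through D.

A: 111.6 Ma lies in 145–66 Ma, so Cretaceous.
B: 845 Ma lies in 1000–720 Ma, so Tonian.
C: 512.6 Ma lies in 538.8–485.4 Ma, so Cambrian.
D: 233 Ma lies in 251.902–201.4 Ma, so Triassic.

A — Cretaceous; B — Tonian; C — Cambrian; D — Triassic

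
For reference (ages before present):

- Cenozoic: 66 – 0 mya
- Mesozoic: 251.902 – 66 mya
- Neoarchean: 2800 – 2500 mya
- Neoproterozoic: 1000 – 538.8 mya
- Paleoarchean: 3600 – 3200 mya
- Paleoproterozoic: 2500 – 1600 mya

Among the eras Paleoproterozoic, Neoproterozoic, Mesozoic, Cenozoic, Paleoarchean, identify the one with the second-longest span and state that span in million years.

Durations: Paleoproterozoic 900; Neoproterozoic 461.2; Mesozoic 185.902; Cenozoic 66; Paleoarchean 400 Myr.
Sorted longest-first: Paleoproterozoic (900), Neoproterozoic (461.2), Paleoarchean (400), Mesozoic (185.902), Cenozoic (66).
The second longest is Neoproterozoic at 461.2 Myr.

Neoproterozoic, 461.2 million years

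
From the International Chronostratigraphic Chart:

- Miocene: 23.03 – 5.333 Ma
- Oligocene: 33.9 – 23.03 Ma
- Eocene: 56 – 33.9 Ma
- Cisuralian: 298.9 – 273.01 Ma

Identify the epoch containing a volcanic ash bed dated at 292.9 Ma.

292.9 Ma lies between 298.9 and 273.01 Ma, so it falls in the Cisuralian.

Cisuralian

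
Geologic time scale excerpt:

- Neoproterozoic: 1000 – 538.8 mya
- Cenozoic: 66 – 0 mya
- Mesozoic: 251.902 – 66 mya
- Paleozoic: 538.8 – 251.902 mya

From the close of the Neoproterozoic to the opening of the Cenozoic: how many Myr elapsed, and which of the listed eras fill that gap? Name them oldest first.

End of Neoproterozoic = 538.8 Ma; start of Cenozoic = 66 Ma.
Gap = 538.8 − 66 = 472.8 Myr.
Eras wholly inside 538.8–66 Ma: Paleozoic (538.8–251.902), Mesozoic (251.902–66).

472.8 million years; Paleozoic, Mesozoic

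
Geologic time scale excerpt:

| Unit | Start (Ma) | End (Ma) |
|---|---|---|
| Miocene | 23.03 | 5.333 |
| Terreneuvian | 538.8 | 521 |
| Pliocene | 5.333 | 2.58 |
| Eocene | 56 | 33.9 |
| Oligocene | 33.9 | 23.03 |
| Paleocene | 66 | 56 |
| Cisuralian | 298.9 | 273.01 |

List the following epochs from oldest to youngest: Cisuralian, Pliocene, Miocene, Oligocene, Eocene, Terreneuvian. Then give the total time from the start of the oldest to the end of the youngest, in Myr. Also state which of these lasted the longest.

Terreneuvian → Cisuralian → Eocene → Oligocene → Miocene → Pliocene; total span 536.22 Myr; longest is Cisuralian

From the excerpt: Cisuralian 298.9–273.01; Pliocene 5.333–2.58; Miocene 23.03–5.333; Oligocene 33.9–23.03; Eocene 56–33.9; Terreneuvian 538.8–521 (Ma).
Larger Ma is earlier, so the oldest is Terreneuvian and the youngest is Pliocene; oldest to youngest: Terreneuvian, Cisuralian, Eocene, Oligocene, Miocene, Pliocene.
Oldest start 538.8 minus youngest end 2.58 gives 536.22 Myr overall.
Individual lengths (start − end): Cisuralian 25.89; Oligocene 10.87; Pliocene 2.753; Miocene 17.697; Terreneuvian 17.8; Eocene 22.1. The largest is Cisuralian at 25.89 Myr.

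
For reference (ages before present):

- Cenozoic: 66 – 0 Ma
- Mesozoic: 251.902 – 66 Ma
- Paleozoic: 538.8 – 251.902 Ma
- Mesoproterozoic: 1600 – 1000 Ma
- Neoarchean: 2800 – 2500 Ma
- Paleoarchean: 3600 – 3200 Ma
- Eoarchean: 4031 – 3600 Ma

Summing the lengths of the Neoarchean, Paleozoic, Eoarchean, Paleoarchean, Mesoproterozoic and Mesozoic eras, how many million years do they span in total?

Each duration: Neoarchean = 300; Paleozoic = 286.898; Eoarchean = 431; Paleoarchean = 400; Mesoproterozoic = 600; Mesozoic = 185.902.
Sum: 300 + 286.898 + 431 + 400 + 600 + 185.902 = 2203.8 Myr.

2203.8 million years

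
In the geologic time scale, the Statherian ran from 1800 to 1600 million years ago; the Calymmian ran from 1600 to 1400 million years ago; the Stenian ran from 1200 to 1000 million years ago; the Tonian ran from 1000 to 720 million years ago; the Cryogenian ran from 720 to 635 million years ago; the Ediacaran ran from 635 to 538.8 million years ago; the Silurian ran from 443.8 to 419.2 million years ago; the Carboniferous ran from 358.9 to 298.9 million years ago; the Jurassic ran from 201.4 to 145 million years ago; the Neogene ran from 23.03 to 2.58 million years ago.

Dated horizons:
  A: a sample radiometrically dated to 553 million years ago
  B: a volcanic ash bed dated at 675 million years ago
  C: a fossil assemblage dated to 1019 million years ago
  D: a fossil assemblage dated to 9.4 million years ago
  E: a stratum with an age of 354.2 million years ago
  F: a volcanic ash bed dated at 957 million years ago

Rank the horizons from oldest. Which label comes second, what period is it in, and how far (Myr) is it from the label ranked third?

Sorted oldest-first by Ma: C (1019), F (957), B (675), A (553), E (354.2), D (9.4).
The second oldest is F at 957 Ma, which lies in 1000–720 Ma: the Tonian.
The third oldest is B at 675 Ma; separation = |957 − 675| = 282 Myr.

F, in the Tonian; 282 million years to B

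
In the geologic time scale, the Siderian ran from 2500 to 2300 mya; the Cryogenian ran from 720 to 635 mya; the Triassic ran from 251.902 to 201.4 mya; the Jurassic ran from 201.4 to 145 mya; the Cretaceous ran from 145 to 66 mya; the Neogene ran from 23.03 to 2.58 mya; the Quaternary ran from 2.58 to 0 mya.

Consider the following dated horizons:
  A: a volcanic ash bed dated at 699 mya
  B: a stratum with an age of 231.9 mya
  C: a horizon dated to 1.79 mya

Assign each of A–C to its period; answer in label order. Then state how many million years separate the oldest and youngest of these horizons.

A — Cryogenian; B — Triassic; C — Quaternary; span 697.21 million years

A: 699 Ma lies in 720–635 Ma, so Cryogenian.
B: 231.9 Ma lies in 251.902–201.4 Ma, so Triassic.
C: 1.79 Ma lies in 2.58–0 Ma, so Quaternary.
Oldest = 699 Ma, youngest = 1.79 Ma → span 697.21 Myr.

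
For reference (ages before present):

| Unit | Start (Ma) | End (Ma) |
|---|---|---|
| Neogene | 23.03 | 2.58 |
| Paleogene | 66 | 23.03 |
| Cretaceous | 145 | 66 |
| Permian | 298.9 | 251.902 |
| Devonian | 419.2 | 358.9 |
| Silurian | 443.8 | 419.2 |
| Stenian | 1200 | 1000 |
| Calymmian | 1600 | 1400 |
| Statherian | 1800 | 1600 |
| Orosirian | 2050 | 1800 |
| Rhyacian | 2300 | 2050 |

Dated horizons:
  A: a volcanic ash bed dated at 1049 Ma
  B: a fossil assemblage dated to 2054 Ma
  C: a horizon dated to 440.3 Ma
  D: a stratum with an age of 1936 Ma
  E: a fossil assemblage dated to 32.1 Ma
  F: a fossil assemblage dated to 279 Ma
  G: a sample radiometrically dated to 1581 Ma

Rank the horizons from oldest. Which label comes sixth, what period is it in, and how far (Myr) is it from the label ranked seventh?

F, in the Permian; 246.9 million years to E

Sorted oldest-first by Ma: B (2054), D (1936), G (1581), A (1049), C (440.3), F (279), E (32.1).
The sixth oldest is F at 279 Ma, which lies in 298.9–251.902 Ma: the Permian.
The seventh oldest is E at 32.1 Ma; separation = |279 − 32.1| = 246.9 Myr.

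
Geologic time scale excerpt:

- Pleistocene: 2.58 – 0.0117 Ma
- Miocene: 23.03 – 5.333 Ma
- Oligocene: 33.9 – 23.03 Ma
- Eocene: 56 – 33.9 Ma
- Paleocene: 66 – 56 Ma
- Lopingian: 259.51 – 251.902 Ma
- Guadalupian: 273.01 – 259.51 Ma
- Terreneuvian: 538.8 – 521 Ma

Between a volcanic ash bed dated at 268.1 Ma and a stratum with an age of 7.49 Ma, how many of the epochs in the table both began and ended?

The older date is 268.1 Ma and the younger is 7.49 Ma.
Epochs with start < 268.1 and end > 7.49 Ma: Lopingian (259.51–251.902), Paleocene (66–56), Eocene (56–33.9), Oligocene (33.9–23.03).
That is 4 complete epochs.

4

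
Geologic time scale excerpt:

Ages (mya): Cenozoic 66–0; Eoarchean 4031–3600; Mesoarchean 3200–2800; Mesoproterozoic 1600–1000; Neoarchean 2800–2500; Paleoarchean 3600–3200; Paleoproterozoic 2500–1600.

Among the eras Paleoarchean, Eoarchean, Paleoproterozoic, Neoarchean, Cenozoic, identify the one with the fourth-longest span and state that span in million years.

Durations: Paleoarchean 400; Eoarchean 431; Paleoproterozoic 900; Neoarchean 300; Cenozoic 66 Myr.
Sorted longest-first: Paleoproterozoic (900), Eoarchean (431), Paleoarchean (400), Neoarchean (300), Cenozoic (66).
The fourth longest is Neoarchean at 300 Myr.

Neoarchean, 300 million years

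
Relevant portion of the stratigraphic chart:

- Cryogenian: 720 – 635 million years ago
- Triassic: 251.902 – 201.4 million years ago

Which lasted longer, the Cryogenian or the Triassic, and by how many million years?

Cryogenian: 720 − 635 = 85 Myr.
Triassic: 251.902 − 201.4 = 50.502 Myr.
Difference: 85 − 50.502 = 34.498 Myr, so the Cryogenian was longer.

Cryogenian, by 34.498 million years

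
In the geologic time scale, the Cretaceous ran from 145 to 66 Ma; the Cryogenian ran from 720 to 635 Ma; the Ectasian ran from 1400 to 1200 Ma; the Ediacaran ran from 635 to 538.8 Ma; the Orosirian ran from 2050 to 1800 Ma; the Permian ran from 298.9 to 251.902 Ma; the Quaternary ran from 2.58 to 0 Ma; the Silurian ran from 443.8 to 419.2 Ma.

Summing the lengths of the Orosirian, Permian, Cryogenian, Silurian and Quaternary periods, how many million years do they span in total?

Each duration: Orosirian = 250; Permian = 46.998; Cryogenian = 85; Silurian = 24.6; Quaternary = 2.58.
Sum: 250 + 46.998 + 85 + 24.6 + 2.58 = 409.178 Myr.

409.178 million years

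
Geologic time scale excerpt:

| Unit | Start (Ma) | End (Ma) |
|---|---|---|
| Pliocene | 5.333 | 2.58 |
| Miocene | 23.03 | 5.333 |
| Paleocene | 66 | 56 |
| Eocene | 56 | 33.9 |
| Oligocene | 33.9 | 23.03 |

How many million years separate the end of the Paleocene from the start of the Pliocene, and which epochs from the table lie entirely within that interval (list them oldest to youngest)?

The Paleocene closes at 56 Ma and the Pliocene opens at 5.333 Ma, so the interval is 56 − 5.333 = 50.667 Myr.
An epoch fits inside if it starts at or after 56 Ma and ends at or before 5.333 Ma; oldest first that gives Eocene, Oligocene, Miocene.

50.667 million years; Eocene, Oligocene, Miocene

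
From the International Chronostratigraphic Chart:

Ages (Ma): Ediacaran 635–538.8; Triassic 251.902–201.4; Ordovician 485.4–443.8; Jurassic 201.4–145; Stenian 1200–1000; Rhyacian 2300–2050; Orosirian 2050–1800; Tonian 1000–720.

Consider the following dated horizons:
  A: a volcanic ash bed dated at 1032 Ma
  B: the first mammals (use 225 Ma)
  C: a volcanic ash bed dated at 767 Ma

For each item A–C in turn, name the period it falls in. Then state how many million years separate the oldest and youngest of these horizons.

Match each age against the start–end ranges in the excerpt: A = 1032 Ma → Stenian (1200–1000); B = 225 Ma → Triassic (251.902–201.4); C = 767 Ma → Tonian (1000–720).
The largest age is 1032 Ma and the smallest is 225 Ma; their difference is 807 Myr.

A — Stenian; B — Triassic; C — Tonian; span 807 million years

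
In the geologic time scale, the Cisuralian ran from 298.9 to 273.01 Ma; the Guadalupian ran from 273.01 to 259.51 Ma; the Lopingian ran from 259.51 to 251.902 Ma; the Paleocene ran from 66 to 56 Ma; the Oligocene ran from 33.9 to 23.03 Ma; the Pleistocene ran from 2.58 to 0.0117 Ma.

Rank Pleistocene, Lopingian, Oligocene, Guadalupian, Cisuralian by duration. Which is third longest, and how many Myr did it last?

Start − end for each: Pleistocene 2.58 − 0.0117 = 2.5683; Lopingian 259.51 − 251.902 = 7.608; Oligocene 33.9 − 23.03 = 10.87; Guadalupian 273.01 − 259.51 = 13.5; Cisuralian 298.9 − 273.01 = 25.89.
Ranking these from longest: Cisuralian > Guadalupian > Oligocene > Lopingian > Pleistocene.
Position 3 in that ranking is Oligocene, which lasted 10.87 Myr.

Oligocene, 10.87 million years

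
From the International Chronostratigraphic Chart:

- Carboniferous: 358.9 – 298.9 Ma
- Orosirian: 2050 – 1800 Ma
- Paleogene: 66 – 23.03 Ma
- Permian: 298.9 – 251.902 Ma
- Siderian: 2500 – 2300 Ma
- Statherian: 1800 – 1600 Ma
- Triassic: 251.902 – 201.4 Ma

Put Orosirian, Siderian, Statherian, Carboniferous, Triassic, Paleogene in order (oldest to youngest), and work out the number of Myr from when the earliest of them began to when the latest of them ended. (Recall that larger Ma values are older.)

Siderian, Orosirian, Statherian, Carboniferous, Triassic, Paleogene; total span 2476.97 Myr

From the excerpt: Orosirian 2050–1800; Siderian 2500–2300; Statherian 1800–1600; Carboniferous 358.9–298.9; Triassic 251.902–201.4; Paleogene 66–23.03 (Ma).
Larger Ma is earlier, so the oldest is Siderian and the youngest is Paleogene; oldest to youngest: Siderian, Orosirian, Statherian, Carboniferous, Triassic, Paleogene.
Oldest start 2500 minus youngest end 23.03 gives 2476.97 Myr overall.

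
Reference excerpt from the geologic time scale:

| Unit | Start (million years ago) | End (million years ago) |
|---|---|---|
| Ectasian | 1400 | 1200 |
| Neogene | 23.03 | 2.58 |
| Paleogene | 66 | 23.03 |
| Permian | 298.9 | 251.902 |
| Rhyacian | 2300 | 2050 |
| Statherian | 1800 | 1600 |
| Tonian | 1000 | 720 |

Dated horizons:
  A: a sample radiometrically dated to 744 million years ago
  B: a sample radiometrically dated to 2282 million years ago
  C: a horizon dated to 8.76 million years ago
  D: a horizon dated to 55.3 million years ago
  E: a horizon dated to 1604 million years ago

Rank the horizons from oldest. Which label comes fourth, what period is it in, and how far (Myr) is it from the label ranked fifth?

D, in the Paleogene; 46.54 million years to C

Larger Ma means older, so oldest first: B 2282 > E 1604 > A 744 > D 55.3 > C 8.76.
Counting 4 along gives D (55.3 Ma); the excerpt puts that inside the Paleogene, 66–23.03 Ma.
Next in line is C (8.76 Ma), and 55.3 − 8.76 = 46.54 Myr.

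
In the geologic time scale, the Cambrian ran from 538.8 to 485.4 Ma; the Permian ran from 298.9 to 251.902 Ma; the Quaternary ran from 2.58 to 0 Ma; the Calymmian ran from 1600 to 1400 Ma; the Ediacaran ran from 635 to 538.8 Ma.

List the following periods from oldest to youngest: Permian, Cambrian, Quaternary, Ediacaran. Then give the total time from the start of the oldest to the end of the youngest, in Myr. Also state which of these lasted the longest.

From the excerpt: Permian 298.9–251.902; Cambrian 538.8–485.4; Quaternary 2.58–0; Ediacaran 635–538.8 (Ma).
Larger Ma is earlier, so the oldest is Ediacaran and the youngest is Quaternary; oldest to youngest: Ediacaran, Cambrian, Permian, Quaternary.
Oldest start 635 minus youngest end 0 gives 635 Myr overall.
Individual lengths (start − end): Permian 46.998; Ediacaran 96.2; Quaternary 2.58; Cambrian 53.4. The largest is Ediacaran at 96.2 Myr.

Ediacaran, Cambrian, Permian, Quaternary; total span 635 Myr; longest is Ediacaran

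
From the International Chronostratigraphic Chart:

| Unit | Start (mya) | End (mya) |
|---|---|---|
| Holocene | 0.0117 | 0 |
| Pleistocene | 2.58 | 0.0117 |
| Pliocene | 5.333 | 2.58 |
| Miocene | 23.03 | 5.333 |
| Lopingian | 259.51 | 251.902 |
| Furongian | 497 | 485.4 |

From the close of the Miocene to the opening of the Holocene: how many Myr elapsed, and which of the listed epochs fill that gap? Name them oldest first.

5.3213 million years; Pliocene, Pleistocene

End of Miocene = 5.333 Ma; start of Holocene = 0.0117 Ma.
Gap = 5.333 − 0.0117 = 5.3213 Myr.
Epochs wholly inside 5.333–0.0117 Ma: Pliocene (5.333–2.58), Pleistocene (2.58–0.0117).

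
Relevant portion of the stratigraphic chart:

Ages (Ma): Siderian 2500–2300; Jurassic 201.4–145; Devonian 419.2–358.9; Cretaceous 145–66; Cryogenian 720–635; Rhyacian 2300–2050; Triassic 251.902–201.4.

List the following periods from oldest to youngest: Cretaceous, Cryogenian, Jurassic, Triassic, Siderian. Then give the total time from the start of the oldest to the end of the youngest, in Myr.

Start ages (Ma): Siderian 2500, Cryogenian 720, Triassic 251.902, Jurassic 201.4, Cretaceous 145.
Ordered oldest to youngest: Siderian, Cryogenian, Triassic, Jurassic, Cretaceous.
Span = 2500 − 66 = 2434 Myr.

Siderian → Cryogenian → Triassic → Jurassic → Cretaceous; total span 2434 Myr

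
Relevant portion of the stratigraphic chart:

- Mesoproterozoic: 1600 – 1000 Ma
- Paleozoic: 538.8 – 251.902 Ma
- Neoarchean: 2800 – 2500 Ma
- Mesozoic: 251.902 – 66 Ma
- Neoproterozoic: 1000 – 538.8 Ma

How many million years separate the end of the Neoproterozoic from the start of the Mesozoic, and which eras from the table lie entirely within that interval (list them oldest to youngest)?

End of Neoproterozoic = 538.8 Ma; start of Mesozoic = 251.902 Ma.
Gap = 538.8 − 251.902 = 286.898 Myr.
Eras wholly inside 538.8–251.902 Ma: Paleozoic (538.8–251.902).

286.898 million years; Paleozoic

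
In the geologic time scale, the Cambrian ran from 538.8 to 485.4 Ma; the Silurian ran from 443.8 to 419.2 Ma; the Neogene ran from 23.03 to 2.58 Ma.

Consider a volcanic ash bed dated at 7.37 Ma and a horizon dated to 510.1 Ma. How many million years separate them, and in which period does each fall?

Elapsed time: 510.1 − 7.37 = 502.73 Myr.
7.37 Ma lies within 23.03–2.58 Ma: Neogene.
510.1 Ma lies within 538.8–485.4 Ma: Cambrian.

502.73 million years apart; the first in the Neogene, the second in the Cambrian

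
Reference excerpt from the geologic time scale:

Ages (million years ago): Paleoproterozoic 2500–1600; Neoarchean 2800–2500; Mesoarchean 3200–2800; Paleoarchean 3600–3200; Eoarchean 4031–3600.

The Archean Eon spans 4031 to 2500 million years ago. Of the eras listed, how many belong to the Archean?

Eras inside 4031–2500 Ma: Eoarchean, Paleoarchean, Mesoarchean, Neoarchean — 4 in total.

4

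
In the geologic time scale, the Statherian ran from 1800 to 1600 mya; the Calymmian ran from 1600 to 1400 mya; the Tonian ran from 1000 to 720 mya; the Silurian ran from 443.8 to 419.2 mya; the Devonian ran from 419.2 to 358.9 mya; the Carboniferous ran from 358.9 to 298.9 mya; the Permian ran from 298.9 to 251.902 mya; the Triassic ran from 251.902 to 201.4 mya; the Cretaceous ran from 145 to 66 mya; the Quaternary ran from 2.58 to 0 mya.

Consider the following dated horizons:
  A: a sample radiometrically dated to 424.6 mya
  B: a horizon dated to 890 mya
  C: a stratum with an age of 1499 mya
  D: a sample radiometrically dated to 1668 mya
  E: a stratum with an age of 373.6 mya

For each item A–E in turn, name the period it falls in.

A: 424.6 Ma lies in 443.8–419.2 Ma, so Silurian.
B: 890 Ma lies in 1000–720 Ma, so Tonian.
C: 1499 Ma lies in 1600–1400 Ma, so Calymmian.
D: 1668 Ma lies in 1800–1600 Ma, so Statherian.
E: 373.6 Ma lies in 419.2–358.9 Ma, so Devonian.

A — Silurian; B — Tonian; C — Calymmian; D — Statherian; E — Devonian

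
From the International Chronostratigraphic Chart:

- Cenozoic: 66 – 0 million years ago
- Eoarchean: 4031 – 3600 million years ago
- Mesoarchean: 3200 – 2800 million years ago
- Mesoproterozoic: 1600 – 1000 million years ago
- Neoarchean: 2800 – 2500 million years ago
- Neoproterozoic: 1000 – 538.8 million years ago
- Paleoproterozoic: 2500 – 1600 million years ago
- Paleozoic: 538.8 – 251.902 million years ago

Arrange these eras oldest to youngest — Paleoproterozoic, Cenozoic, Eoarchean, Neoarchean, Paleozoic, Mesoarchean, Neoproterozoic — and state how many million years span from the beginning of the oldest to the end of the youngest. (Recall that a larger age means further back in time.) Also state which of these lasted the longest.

Eoarchean → Mesoarchean → Neoarchean → Paleoproterozoic → Neoproterozoic → Paleozoic → Cenozoic; total span 4031 Myr; longest is Paleoproterozoic

From the excerpt: Paleoproterozoic 2500–1600; Cenozoic 66–0; Eoarchean 4031–3600; Neoarchean 2800–2500; Paleozoic 538.8–251.902; Mesoarchean 3200–2800; Neoproterozoic 1000–538.8 (Ma).
Larger Ma is earlier, so the oldest is Eoarchean and the youngest is Cenozoic; oldest to youngest: Eoarchean, Mesoarchean, Neoarchean, Paleoproterozoic, Neoproterozoic, Paleozoic, Cenozoic.
Oldest start 4031 minus youngest end 0 gives 4031 Myr overall.
Individual lengths (start − end): Eoarchean 431; Paleozoic 286.898; Mesoarchean 400; Cenozoic 66; Paleoproterozoic 900; Neoarchean 300; Neoproterozoic 461.2. The largest is Paleoproterozoic at 900 Myr.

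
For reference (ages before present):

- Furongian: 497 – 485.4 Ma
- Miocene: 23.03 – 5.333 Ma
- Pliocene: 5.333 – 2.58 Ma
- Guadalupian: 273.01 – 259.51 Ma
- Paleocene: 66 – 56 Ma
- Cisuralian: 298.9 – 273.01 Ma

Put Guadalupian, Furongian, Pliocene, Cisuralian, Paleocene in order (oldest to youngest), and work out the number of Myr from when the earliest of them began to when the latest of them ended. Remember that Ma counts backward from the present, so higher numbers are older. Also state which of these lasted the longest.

Furongian, Cisuralian, Guadalupian, Paleocene, Pliocene; total span 494.42 Myr; longest is Cisuralian

From the excerpt: Guadalupian 273.01–259.51; Furongian 497–485.4; Pliocene 5.333–2.58; Cisuralian 298.9–273.01; Paleocene 66–56 (Ma).
Larger Ma is earlier, so the oldest is Furongian and the youngest is Pliocene; oldest to youngest: Furongian, Cisuralian, Guadalupian, Paleocene, Pliocene.
Oldest start 497 minus youngest end 2.58 gives 494.42 Myr overall.
Individual lengths (start − end): Paleocene 10; Guadalupian 13.5; Cisuralian 25.89; Pliocene 2.753; Furongian 11.6. The largest is Cisuralian at 25.89 Myr.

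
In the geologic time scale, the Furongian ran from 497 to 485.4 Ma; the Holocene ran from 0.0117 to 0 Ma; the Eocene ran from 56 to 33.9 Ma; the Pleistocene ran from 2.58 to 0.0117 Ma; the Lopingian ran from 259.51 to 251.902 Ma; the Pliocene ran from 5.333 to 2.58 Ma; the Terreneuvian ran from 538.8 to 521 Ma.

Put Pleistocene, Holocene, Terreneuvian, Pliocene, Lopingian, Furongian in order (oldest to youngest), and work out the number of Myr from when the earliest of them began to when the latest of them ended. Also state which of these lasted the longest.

Terreneuvian → Furongian → Lopingian → Pliocene → Pleistocene → Holocene; total span 538.8 Myr; longest is Terreneuvian

From the excerpt: Pleistocene 2.58–0.0117; Holocene 0.0117–0; Terreneuvian 538.8–521; Pliocene 5.333–2.58; Lopingian 259.51–251.902; Furongian 497–485.4 (Ma).
Larger Ma is earlier, so the oldest is Terreneuvian and the youngest is Holocene; oldest to youngest: Terreneuvian, Furongian, Lopingian, Pliocene, Pleistocene, Holocene.
Oldest start 538.8 minus youngest end 0 gives 538.8 Myr overall.
Individual lengths (start − end): Lopingian 7.608; Pliocene 2.753; Pleistocene 2.5683; Furongian 11.6; Holocene 0.0117; Terreneuvian 17.8. The largest is Terreneuvian at 17.8 Myr.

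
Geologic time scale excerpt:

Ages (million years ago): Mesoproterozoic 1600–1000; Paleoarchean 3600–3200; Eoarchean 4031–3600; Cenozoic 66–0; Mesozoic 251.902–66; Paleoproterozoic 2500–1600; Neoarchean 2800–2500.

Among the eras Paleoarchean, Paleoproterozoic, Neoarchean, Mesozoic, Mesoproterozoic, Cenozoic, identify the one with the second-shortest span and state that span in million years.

Start − end for each: Paleoarchean 3600 − 3200 = 400; Paleoproterozoic 2500 − 1600 = 900; Neoarchean 2800 − 2500 = 300; Mesozoic 251.902 − 66 = 185.902; Mesoproterozoic 1600 − 1000 = 600; Cenozoic 66 − 0 = 66.
Ranking these from shortest: Cenozoic < Mesozoic < Neoarchean < Paleoarchean < Mesoproterozoic < Paleoproterozoic.
Position 2 in that ranking is Mesozoic, which lasted 185.902 Myr.

Mesozoic, 185.902 million years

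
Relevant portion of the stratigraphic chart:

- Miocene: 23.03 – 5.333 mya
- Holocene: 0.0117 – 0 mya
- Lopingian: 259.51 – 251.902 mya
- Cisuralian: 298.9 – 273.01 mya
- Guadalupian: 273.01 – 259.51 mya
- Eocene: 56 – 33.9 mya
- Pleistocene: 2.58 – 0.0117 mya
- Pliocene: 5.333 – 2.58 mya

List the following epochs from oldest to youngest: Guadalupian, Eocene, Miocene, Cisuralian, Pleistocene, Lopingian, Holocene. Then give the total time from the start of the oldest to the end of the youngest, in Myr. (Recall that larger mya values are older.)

Cisuralian, Guadalupian, Lopingian, Eocene, Miocene, Pleistocene, Holocene; total span 298.9 Myr

From the excerpt: Guadalupian 273.01–259.51; Eocene 56–33.9; Miocene 23.03–5.333; Cisuralian 298.9–273.01; Pleistocene 2.58–0.0117; Lopingian 259.51–251.902; Holocene 0.0117–0 (Ma).
Larger Ma is earlier, so the oldest is Cisuralian and the youngest is Holocene; oldest to youngest: Cisuralian, Guadalupian, Lopingian, Eocene, Miocene, Pleistocene, Holocene.
Oldest start 298.9 minus youngest end 0 gives 298.9 Myr overall.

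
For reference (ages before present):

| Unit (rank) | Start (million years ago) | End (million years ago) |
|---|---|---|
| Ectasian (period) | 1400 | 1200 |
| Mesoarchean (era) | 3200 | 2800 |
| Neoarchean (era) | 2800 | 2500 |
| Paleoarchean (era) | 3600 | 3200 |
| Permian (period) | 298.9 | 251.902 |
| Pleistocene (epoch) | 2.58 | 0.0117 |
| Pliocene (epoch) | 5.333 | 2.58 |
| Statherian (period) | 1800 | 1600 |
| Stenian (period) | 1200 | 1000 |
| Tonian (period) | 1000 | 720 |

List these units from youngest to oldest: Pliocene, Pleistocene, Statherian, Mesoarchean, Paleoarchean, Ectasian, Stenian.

The oldest of these is Paleoarchean (starts 3600 Ma) and the youngest is Pleistocene (ends 0.0117 Ma).
In between, by decreasing start age: Mesoarchean (3200), Statherian (1800), Ectasian (1400), Stenian (1200), Pliocene (5.333).
Listing youngest first means reversing that sequence.

Pleistocene → Pliocene → Stenian → Ectasian → Statherian → Mesoarchean → Paleoarchean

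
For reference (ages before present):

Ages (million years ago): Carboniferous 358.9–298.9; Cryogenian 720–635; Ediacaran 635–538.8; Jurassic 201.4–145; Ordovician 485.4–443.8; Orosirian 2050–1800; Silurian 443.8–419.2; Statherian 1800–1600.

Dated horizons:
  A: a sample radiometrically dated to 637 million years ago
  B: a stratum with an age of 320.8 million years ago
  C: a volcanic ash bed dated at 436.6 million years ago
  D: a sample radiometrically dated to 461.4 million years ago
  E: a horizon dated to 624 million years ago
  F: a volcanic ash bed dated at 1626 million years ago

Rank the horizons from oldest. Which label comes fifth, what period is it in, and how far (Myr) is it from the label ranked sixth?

C, in the Silurian; 115.8 million years to B

Sorted oldest-first by Ma: F (1626), A (637), E (624), D (461.4), C (436.6), B (320.8).
The fifth oldest is C at 436.6 Ma, which lies in 443.8–419.2 Ma: the Silurian.
The sixth oldest is B at 320.8 Ma; separation = |436.6 − 320.8| = 115.8 Myr.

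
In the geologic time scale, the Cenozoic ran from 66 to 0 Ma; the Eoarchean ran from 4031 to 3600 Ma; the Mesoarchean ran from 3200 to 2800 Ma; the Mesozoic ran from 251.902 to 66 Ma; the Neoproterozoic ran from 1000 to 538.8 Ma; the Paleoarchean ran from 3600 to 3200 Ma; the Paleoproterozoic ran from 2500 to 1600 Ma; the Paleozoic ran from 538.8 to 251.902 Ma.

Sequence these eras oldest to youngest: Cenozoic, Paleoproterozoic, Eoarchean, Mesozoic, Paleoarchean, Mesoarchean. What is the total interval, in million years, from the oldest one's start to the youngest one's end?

Eoarchean, Paleoarchean, Mesoarchean, Paleoproterozoic, Mesozoic, Cenozoic; total span 4031 Myr

Start ages (Ma): Eoarchean 4031, Paleoarchean 3600, Mesoarchean 3200, Paleoproterozoic 2500, Mesozoic 251.902, Cenozoic 66.
Ordered oldest to youngest: Eoarchean, Paleoarchean, Mesoarchean, Paleoproterozoic, Mesozoic, Cenozoic.
Span = 4031 − 0 = 4031 Myr.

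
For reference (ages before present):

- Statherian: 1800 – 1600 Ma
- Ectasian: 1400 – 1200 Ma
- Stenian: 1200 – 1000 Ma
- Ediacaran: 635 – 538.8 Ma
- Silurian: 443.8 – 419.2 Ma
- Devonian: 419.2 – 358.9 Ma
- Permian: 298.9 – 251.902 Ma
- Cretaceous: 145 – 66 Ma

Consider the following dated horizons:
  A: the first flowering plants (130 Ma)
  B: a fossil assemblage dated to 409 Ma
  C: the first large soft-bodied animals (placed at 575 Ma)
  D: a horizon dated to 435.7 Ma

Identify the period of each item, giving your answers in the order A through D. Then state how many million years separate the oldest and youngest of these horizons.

A — Cretaceous; B — Devonian; C — Ediacaran; D — Silurian; span 445 million years

Match each age against the start–end ranges in the excerpt: A = 130 Ma → Cretaceous (145–66); B = 409 Ma → Devonian (419.2–358.9); C = 575 Ma → Ediacaran (635–538.8); D = 435.7 Ma → Silurian (443.8–419.2).
The largest age is 575 Ma and the smallest is 130 Ma; their difference is 445 Myr.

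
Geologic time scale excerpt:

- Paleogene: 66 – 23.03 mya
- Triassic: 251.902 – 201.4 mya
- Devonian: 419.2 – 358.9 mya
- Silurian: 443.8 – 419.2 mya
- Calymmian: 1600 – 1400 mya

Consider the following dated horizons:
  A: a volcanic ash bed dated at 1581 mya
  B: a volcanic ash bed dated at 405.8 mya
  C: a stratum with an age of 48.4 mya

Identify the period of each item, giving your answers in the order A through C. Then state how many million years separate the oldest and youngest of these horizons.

A — Calymmian; B — Devonian; C — Paleogene; span 1532.6 million years

A: 1581 Ma lies in 1600–1400 Ma, so Calymmian.
B: 405.8 Ma lies in 419.2–358.9 Ma, so Devonian.
C: 48.4 Ma lies in 66–23.03 Ma, so Paleogene.
Oldest = 1581 Ma, youngest = 48.4 Ma → span 1532.6 Myr.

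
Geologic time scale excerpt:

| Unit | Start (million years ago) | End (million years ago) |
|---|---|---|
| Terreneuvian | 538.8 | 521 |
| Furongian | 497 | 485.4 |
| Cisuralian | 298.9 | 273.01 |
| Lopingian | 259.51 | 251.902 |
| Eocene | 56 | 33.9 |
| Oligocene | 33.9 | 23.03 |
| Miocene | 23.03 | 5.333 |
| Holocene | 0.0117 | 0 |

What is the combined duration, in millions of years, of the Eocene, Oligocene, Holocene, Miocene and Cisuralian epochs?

76.5687 million years

Duration is start − end for each: (56 − 33.9) + (33.9 − 23.03) + (0.0117 − 0) + (23.03 − 5.333) + (298.9 − 273.01).
That is 22.1 + 10.87 + 0.0117 + 17.697 + 25.89, which totals 76.5687 million years.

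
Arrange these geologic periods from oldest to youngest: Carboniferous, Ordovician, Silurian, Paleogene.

Group by era (each group listed oldest first) — Paleozoic: Ordovician, Silurian, Carboniferous; Cenozoic: Paleogene. The eras run Paleozoic → Mesozoic → Cenozoic. Concatenating the groups in that era order gives oldest to youngest directly.

Ordovician, Silurian, Carboniferous, Paleogene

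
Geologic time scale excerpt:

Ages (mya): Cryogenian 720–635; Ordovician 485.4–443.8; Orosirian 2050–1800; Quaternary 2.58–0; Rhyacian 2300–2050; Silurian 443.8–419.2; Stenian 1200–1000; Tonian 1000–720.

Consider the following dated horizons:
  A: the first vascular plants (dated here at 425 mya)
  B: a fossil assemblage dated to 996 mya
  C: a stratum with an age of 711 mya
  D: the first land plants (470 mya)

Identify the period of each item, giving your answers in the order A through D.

Match each age against the start–end ranges in the excerpt: A = 425 Ma → Silurian (443.8–419.2); B = 996 Ma → Tonian (1000–720); C = 711 Ma → Cryogenian (720–635); D = 470 Ma → Ordovician (485.4–443.8).

A — Silurian; B — Tonian; C — Cryogenian; D — Ordovician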